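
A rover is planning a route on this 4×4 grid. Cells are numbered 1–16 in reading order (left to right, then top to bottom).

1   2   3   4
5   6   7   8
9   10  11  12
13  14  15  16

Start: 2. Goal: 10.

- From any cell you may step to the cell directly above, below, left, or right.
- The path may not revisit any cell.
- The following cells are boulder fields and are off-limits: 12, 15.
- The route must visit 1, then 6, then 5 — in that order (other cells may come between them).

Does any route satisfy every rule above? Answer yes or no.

no

Ignoring the required order, 2 revisit-free routes from 2 to 10 pass through all of 1, 6, and 5; the waypoint orders that occur are 1 → 5 → 6 (2) — never 1 → 6 → 5.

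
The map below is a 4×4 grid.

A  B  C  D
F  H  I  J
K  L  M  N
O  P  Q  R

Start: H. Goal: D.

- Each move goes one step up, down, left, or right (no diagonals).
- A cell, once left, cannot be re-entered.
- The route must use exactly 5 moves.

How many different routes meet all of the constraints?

Need simple routes of exactly 5 moves from H to D (Manhattan distance 3, so 1 moves are spent on a detour and 1 undoing it).
Enumerating: H B C I J D | H L M I C D | H L M I J D | H L M N J D | H F A B C D | H I M N J D.
That gives 6 routes.

6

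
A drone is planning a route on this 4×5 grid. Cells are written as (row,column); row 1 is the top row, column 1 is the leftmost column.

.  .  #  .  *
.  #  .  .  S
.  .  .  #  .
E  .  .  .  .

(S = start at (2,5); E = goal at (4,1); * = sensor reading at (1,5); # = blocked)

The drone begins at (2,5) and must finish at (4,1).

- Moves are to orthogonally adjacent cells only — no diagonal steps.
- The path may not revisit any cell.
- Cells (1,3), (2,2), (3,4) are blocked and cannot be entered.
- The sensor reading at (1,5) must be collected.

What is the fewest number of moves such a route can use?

8

Any route passes through (1,5) somewhere between (2,5) and (4,1). Summing Manhattan distances along the two legs ((2,5) → (1,5) → (4,1)) gives a lower bound of 1 + 7 = 8 moves.
A route of 8 moves achieves this: (2,5) → (1,5) → (1,4) → (2,4) → (2,3) → (3,3) → (4,3) → (4,2) → (4,1).
Since 8 matches the lower bound, it is optimal.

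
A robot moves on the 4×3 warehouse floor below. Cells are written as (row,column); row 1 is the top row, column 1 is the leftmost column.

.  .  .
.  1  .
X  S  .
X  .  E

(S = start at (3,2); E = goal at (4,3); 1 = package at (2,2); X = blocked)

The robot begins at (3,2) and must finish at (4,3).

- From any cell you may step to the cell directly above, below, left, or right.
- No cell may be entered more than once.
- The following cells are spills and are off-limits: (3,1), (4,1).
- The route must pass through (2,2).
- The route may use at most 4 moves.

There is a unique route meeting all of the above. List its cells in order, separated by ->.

Any route must reach (2,2) and still end at (4,3) within 4 moves, so the order of the required stops is forced.
Route from (3,2): up to (2,2), right to (2,3), 2× down (reaching (4,3)) — 4 moves in all.
Check: all required cells visited; 4 ≤ 4 moves.

(3,2) -> (2,2) -> (2,3) -> (3,3) -> (4,3)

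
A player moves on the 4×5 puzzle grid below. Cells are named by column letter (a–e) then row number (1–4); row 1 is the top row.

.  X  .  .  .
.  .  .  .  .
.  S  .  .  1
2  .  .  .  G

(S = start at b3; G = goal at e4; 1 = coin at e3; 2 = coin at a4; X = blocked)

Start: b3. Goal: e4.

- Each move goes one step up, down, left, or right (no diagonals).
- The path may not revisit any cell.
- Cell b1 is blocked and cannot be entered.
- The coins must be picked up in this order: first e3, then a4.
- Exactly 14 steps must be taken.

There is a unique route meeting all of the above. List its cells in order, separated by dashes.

The waypoints must appear in the order e3, a4, with no cell reused.
Route from b3: 3× right (reaching e3), up to e2, 4× left (reaching a2), 2× down (reaching a4), 4× right (reaching e4) — 14 moves in all.
Check: order respected (1 at step 3, 2 at step 10); 14 moves as required.

b3 - c3 - d3 - e3 - e2 - d2 - c2 - b2 - a2 - a3 - a4 - b4 - c4 - d4 - e4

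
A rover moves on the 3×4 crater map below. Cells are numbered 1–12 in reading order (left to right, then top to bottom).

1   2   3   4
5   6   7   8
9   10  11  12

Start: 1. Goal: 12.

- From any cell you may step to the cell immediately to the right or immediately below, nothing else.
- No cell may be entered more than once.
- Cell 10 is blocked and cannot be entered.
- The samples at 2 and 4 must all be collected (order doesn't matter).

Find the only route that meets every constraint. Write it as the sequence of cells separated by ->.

Moves only go right or down, so the column and row indices never decrease.
Route from 1: 3× right (reaching 4), 2× down (reaching 12) — 5 moves in all.
Check: all required cells visited.

1 -> 2 -> 3 -> 4 -> 8 -> 12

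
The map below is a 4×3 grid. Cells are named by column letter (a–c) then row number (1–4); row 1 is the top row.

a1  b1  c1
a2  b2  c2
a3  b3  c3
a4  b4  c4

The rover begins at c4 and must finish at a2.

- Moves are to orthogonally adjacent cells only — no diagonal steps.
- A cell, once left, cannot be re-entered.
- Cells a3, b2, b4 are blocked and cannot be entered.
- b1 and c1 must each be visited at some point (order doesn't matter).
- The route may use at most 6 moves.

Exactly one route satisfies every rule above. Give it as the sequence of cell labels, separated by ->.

The 6-move cap with required stops at b1, c1 leaves no slack for detours.
Route from c4: up 3 to c1, left 2 to a1, down 1 to a2 — 6 moves in all.
Check: all required cells visited; 6 ≤ 6 moves.

c4 -> c3 -> c2 -> c1 -> b1 -> a1 -> a2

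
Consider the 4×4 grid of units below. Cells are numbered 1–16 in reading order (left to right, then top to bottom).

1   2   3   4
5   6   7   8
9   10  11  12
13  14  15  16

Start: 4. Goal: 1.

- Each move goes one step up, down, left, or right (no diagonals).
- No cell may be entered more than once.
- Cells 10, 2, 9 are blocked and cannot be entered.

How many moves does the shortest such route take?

The Manhattan distance from 4 to 1 is |1−1| + |4−1| = 3, so at least 3 moves are needed.
That bound ignores the blocked cells. Measuring each leg by the fewest moves that actually steer around them (4→1: 5) raises the lower bound to 5.
A route of 5 moves exists: 4 → 8 → 7 → 6 → 5 → 1.
Since 5 matches that lower bound, it is optimal.

5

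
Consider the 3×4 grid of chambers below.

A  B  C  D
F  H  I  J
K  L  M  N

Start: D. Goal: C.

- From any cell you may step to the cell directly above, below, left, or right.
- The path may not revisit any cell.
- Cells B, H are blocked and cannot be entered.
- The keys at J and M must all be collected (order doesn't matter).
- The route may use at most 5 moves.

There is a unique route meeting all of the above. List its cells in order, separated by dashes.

The budget equals the shortest possible length, so every move has to be on a shortest route through the required cells.
Route from D: 2× down (reaching N), left to M, 2× up (reaching C) — 5 moves in all.
Check: all required cells visited; 5 ≤ 5 moves.

D - J - N - M - I - C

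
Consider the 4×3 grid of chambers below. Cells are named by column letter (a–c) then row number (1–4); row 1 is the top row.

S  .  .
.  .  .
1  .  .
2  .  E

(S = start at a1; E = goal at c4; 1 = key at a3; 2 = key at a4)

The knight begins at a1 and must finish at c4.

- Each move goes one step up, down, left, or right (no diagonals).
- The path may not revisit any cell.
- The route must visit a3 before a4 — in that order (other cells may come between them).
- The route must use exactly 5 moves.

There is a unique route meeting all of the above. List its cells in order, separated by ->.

The waypoints must appear in the order a3, a4, with no cell reused.
Route from a1: 3× down (reaching a4), 2× right (reaching c4) — 5 moves in all.
Check: order respected (1 at step 2, 2 at step 3); 5 moves as required.

a1 -> a2 -> a3 -> a4 -> b4 -> c4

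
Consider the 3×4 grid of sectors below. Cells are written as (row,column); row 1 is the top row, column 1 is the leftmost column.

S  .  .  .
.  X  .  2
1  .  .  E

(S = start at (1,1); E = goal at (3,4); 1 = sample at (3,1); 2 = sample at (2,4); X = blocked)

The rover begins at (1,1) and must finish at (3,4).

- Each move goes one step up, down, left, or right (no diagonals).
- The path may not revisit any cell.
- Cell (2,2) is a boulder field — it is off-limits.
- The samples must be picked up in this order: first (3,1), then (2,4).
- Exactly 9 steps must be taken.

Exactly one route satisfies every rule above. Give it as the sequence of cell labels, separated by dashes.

(1,1) - (2,1) - (3,1) - (3,2) - (3,3) - (2,3) - (1,3) - (1,4) - (2,4) - (3,4)

The waypoints must appear in the order (3,1), (2,4), with no cell reused.
Route from (1,1): 2× down (reaching (3,1)), 2× right (reaching (3,3)), 2× up (reaching (1,3)), right to (1,4), 2× down (reaching (3,4)) — 9 moves in all.
Check: order respected (1 at step 2, 2 at step 8); 9 moves as required.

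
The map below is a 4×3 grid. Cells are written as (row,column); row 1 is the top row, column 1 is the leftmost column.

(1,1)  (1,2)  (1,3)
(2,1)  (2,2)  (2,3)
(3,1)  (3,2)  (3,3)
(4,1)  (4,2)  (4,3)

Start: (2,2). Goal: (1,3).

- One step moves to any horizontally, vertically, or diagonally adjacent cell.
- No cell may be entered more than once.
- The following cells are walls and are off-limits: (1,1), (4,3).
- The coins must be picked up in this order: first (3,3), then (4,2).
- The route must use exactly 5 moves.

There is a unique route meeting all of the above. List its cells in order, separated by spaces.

The waypoints must appear in the order (3,3), (4,2), with no cell reused.
Route from (2,2): down-right to (3,3), down-left to (4,2), up to (3,2), up-right to (2,3), up to (1,3) — 5 moves in all.
Check: order respected ((3,3) at step 1, (4,2) at step 2); 5 moves as required.

(2,2) (3,3) (4,2) (3,2) (2,3) (1,3)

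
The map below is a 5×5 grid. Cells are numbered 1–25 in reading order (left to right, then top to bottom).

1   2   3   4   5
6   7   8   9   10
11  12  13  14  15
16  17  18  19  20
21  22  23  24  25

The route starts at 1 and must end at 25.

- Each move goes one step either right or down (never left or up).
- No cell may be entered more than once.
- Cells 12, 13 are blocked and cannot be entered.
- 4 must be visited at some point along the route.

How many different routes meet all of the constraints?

A right/down-only route from 1 to 25 makes exactly 4 down-moves and 4 right-moves in some order.
With no other constraints that would be C(8,4) = 70 routes.
Split at 4 and multiply the segment counts (each segment already excludes blocked cells): 1→4: 1; 4→25: 5; product = 5.
That gives 5 routes.

5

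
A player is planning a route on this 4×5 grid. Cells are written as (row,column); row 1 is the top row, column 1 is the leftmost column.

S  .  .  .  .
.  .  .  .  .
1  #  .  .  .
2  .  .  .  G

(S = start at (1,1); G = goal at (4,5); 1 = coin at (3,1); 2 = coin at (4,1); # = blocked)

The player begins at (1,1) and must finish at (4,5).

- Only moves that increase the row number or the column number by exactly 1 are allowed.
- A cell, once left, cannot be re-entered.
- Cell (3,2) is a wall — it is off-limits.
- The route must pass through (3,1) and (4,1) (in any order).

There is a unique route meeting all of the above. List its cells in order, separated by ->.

Moves only go right or down, so the column and row indices never decrease.
Route from (1,1): down 3 to (4,1), right 4 to (4,5) — 7 moves in all.
Check: all required cells visited.

(1,1) -> (2,1) -> (3,1) -> (4,1) -> (4,2) -> (4,3) -> (4,4) -> (4,5)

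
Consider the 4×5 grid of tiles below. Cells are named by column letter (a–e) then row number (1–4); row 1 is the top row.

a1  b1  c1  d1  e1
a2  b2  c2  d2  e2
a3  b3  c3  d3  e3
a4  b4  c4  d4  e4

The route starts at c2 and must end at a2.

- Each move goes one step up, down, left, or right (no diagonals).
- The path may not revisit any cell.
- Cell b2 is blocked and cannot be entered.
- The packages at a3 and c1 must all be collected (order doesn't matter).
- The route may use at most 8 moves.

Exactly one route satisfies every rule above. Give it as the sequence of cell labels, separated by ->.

Any route must reach a3 and c1 and still end at a2 within 8 moves, so the order of the required stops is forced.
Route from c2: up 1 to c1, right 1 to d1, down 2 to d3, left 3 to a3, up 1 to a2 — 8 moves in all.
Check: all required cells visited; 8 ≤ 8 moves.

c2 -> c1 -> d1 -> d2 -> d3 -> c3 -> b3 -> a3 -> a2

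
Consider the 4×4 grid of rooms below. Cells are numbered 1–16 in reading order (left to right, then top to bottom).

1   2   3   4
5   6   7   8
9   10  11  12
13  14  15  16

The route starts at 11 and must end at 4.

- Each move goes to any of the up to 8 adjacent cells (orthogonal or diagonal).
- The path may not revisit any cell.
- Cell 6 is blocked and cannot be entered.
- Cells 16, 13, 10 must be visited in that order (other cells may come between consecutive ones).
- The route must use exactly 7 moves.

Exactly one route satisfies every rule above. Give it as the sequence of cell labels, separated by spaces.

11 16 15 14 13 10 7 4

The waypoints must appear in the order 16, 13, 10, with no cell reused.
Route from 11: down-right 1 to 16, left 3 to 13, up-right 3 to 4 — 7 moves in all.
Check: order respected (16 at step 1, 13 at step 4, 10 at step 5); 7 moves as required.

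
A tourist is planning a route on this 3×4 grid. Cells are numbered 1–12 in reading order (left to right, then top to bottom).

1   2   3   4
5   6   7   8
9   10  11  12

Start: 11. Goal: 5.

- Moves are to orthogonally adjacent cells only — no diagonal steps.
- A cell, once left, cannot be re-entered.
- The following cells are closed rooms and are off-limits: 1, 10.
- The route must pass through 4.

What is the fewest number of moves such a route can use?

Any route passes through 4 somewhere between 11 and 5. Summing Manhattan distances along the two legs (11 → 4 → 5) gives a lower bound of 3 + 4 = 7 moves.
A route of 7 moves achieves this: 11 → 7 → 8 → 4 → 3 → 2 → 6 → 5.
Since 7 matches the lower bound, it is optimal.

7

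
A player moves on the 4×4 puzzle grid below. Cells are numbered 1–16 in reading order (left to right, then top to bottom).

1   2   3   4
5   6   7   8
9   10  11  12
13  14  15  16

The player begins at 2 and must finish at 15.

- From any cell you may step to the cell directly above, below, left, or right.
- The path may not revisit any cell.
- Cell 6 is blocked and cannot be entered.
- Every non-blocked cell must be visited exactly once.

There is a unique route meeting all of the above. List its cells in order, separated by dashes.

2 - 1 - 5 - 9 - 13 - 14 - 10 - 11 - 7 - 3 - 4 - 8 - 12 - 16 - 15

Need to visit all 15 open cells exactly once, starting at 2 and ending at 15.
Route from 2: left to 1, 3× down (reaching 13), right to 14, up to 10, right to 11, 2× up (reaching 3), right to 4, 3× down (reaching 16), left to 15 — 14 moves in all.
Check: all 15 open cells covered.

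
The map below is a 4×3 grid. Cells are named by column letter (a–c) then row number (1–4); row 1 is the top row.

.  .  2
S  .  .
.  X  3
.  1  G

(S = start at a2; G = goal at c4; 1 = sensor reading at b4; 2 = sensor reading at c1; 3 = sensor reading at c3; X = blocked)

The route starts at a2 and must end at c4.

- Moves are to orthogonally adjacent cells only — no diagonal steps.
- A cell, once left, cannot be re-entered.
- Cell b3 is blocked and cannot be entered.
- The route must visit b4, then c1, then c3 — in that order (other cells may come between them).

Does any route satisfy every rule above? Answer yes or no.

no

Even ignoring the required order, no revisit-free route from a2 to c4 manages to pass through all of b4, c1, and c3: branching out from a2, every path either misses one of them or, having collected them, can no longer reach c4 without re-entering a cell.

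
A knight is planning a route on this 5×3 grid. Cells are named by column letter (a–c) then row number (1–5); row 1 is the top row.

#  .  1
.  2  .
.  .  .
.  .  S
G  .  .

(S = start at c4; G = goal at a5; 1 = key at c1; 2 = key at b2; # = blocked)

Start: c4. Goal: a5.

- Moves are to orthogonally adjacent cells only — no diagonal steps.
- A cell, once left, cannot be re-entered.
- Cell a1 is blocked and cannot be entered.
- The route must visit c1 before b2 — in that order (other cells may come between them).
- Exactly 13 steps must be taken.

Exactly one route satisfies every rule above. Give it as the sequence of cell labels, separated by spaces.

c4 c5 b5 b4 b3 c3 c2 c1 b1 b2 a2 a3 a4 a5

The waypoints must appear in the order c1, b2, with no cell reused.
Route from c4: down 1 to c5, left 1 to b5, up 2 to b3, right 1 to c3, up 2 to c1, left 1 to b1, down 1 to b2, left 1 to a2, down 3 to a5 — 13 moves in all.
Check: order respected (1 at step 7, 2 at step 9); 13 moves as required.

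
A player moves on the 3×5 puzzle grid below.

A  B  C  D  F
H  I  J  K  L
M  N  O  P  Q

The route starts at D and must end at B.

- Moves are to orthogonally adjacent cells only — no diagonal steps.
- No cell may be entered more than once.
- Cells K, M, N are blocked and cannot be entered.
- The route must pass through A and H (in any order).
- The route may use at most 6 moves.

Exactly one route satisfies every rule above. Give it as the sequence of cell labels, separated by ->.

D -> C -> J -> I -> H -> A -> B

The 6-move cap with required stops at A, H leaves no slack for detours.
Route from D: left 1 to C, down 1 to J, left 2 to H, up 1 to A, right 1 to B — 6 moves in all.
Check: all required cells visited; 6 ≤ 6 moves.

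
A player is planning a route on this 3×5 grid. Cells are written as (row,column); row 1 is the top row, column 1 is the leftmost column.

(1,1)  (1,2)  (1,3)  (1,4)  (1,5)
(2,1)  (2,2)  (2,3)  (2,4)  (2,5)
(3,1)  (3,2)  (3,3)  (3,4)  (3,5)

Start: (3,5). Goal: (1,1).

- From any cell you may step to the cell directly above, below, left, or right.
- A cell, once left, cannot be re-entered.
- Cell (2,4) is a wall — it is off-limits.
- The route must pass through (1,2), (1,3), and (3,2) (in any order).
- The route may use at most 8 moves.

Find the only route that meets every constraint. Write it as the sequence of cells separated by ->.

(3,5) -> (3,4) -> (3,3) -> (3,2) -> (2,2) -> (2,3) -> (1,3) -> (1,2) -> (1,1)

Any route must reach (1,2), (1,3), and (3,2) and still end at (1,1) within 8 moves, so the order of the required stops is forced.
Route from (3,5): left 3 to (3,2), up 1 to (2,2), right 1 to (2,3), up 1 to (1,3), left 2 to (1,1) — 8 moves in all.
Check: all required cells visited; 8 ≤ 8 moves.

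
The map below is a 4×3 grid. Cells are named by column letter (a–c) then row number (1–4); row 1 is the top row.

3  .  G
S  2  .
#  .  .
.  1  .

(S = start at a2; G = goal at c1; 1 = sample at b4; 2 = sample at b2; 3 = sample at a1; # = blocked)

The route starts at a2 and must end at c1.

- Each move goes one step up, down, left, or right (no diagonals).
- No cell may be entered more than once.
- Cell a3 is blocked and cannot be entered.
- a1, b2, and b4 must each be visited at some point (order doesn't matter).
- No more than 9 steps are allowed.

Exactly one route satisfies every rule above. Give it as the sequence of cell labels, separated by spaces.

a2 a1 b1 b2 b3 b4 c4 c3 c2 c1

Any route must reach a1, b2, and b4 and still end at c1 within 9 moves, so the order of the required stops is forced.
Route from a2: up to a1, right to b1, 3× down (reaching b4), right to c4, 3× up (reaching c1) — 9 moves in all.
Check: all required cells visited; 9 ≤ 9 moves.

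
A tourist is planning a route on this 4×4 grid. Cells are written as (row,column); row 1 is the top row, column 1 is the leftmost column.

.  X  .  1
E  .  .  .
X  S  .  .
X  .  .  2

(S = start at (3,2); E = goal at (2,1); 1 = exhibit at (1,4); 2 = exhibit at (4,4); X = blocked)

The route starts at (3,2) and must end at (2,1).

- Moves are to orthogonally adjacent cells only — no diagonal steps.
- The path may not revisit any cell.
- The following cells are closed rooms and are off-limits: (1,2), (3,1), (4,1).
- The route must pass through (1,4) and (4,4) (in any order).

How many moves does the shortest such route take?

Any route passes through (1,4) and (4,4) in some order between (3,2) and (2,1). Summing Manhattan distances along each leg and taking the cheapest ordering ((3,2) → (4,4) → (1,4) → (2,1)) gives a lower bound of 3 + 3 + 4 = 10 moves.
A route of 10 moves achieves this: (3,2) → (4,2) → (4,3) → (4,4) → (3,4) → (2,4) → (1,4) → (1,3) → (2,3) → (2,2) → (2,1).
Since 10 matches the lower bound, it is optimal.

10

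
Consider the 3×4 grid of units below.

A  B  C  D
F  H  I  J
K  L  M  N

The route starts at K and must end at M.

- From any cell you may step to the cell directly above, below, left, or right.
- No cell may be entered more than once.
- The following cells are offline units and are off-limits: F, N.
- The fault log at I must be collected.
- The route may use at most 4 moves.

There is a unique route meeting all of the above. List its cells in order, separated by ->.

Any route must reach I and still end at M within 4 moves, so the order of the required stops is forced.
Route from K: right 1 to L, up 1 to H, right 1 to I, down 1 to M — 4 moves in all.
Check: all required cells visited; 4 ≤ 4 moves.

K -> L -> H -> I -> M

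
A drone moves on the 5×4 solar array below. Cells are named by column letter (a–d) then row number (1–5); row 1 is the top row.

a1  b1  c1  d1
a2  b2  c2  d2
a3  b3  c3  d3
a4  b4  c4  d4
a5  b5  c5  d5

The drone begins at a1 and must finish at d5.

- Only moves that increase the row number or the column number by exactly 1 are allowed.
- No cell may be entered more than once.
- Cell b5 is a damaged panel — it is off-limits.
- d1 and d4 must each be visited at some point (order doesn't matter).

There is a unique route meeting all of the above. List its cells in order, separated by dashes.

Moves only go right or down, so the column and row indices never decrease.
Route from a1: 3× right (reaching d1), 4× down (reaching d5) — 7 moves in all.
Check: all required cells visited.

a1 - b1 - c1 - d1 - d2 - d3 - d4 - d5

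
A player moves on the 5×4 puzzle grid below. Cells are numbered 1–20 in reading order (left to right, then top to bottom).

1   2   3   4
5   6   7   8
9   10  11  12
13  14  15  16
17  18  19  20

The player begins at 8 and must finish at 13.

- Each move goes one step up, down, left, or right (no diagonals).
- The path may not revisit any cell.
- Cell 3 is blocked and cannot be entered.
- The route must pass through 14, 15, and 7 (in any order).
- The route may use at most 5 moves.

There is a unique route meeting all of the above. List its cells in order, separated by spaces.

8 7 11 15 14 13

The 5-move cap with required stops at 14, 15, 7 leaves no slack for detours.
Route from 8: left to 7, 2× down (reaching 15), 2× left (reaching 13) — 5 moves in all.
Check: all required cells visited; 5 ≤ 5 moves.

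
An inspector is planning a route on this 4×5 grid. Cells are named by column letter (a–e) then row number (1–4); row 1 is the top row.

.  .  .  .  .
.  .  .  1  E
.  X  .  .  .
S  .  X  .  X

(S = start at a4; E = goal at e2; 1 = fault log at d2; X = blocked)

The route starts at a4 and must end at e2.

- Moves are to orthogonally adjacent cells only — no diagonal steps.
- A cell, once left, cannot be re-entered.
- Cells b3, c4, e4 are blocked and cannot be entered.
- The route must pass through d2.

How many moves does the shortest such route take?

Any route passes through d2 somewhere between a4 and e2. Summing Manhattan distances along the two legs (a4 → d2 → e2) gives a lower bound of 5 + 1 = 6 moves.
A route of 6 moves achieves this: a4 → a3 → a2 → b2 → c2 → d2 → e2.
Since 6 matches the lower bound, it is optimal.

6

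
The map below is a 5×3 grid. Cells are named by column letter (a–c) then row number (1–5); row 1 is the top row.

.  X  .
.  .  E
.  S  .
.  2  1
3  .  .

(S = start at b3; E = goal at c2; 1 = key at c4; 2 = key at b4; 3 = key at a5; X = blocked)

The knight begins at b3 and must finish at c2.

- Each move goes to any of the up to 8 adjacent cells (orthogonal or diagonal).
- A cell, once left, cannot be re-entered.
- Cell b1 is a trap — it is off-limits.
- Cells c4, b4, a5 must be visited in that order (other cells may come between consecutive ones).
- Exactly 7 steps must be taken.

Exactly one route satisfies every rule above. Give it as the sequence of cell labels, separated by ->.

b3 -> c4 -> b4 -> a5 -> a4 -> a3 -> b2 -> c2

The waypoints must appear in the order c4, b4, a5, with no cell reused.
Route from b3: down-right to c4, left to b4, down-left to a5, 2× up (reaching a3), up-right to b2, right to c2 — 7 moves in all.
Check: order respected (1 at step 1, 2 at step 2, 3 at step 3); 7 moves as required.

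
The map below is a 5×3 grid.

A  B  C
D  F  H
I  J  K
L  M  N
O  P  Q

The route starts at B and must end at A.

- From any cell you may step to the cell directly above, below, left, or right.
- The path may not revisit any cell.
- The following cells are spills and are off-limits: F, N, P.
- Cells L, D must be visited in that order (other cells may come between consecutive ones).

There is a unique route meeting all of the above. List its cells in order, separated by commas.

The waypoints must appear in the order L, D, with no cell reused.
Route from B: right 1 to C, down 2 to K, left 1 to J, down 1 to M, left 1 to L, up 3 to A — 9 moves in all.
Check: order respected (L at step 6, D at step 8).

B, C, H, K, J, M, L, I, D, A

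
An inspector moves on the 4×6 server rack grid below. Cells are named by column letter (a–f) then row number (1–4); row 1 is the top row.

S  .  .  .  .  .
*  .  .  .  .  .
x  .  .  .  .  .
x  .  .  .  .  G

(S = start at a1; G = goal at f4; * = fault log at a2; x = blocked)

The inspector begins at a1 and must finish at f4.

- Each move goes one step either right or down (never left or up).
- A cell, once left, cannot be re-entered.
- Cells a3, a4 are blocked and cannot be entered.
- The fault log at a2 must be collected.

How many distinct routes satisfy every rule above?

A right/down-only route from a1 to f4 makes exactly 3 down-moves and 5 right-moves in some order.
With no other constraints that would be C(8,3) = 56 routes.
Split at a2 and multiply the segment counts (each segment already excludes blocked cells): a1→a2: 1; a2→f4: 15; product = 15.
That gives 15 routes.

15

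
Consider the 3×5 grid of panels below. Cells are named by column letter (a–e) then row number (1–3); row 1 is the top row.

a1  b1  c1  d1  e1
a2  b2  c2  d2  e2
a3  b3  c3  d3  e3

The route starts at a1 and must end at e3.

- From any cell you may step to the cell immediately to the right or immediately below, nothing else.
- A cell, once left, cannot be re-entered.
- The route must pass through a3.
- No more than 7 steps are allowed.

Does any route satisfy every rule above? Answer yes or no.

yes

One route that works: a1 → a2 → a3 → b3 → c3 → d3 → e3.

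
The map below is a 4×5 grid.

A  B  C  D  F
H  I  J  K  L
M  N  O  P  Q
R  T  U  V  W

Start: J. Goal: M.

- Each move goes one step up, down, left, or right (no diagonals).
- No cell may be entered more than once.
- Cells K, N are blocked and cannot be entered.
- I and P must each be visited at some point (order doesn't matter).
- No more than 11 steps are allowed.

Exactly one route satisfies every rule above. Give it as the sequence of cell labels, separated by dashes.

The budget equals the shortest possible length, so every move has to be on a shortest route through the required cells.
Route from J: down to O, 2× right (reaching Q), 2× up (reaching F), 3× left (reaching B), down to I, left to H, down to M — 11 moves in all.
Check: all required cells visited; 11 ≤ 11 moves.

J - O - P - Q - L - F - D - C - B - I - H - M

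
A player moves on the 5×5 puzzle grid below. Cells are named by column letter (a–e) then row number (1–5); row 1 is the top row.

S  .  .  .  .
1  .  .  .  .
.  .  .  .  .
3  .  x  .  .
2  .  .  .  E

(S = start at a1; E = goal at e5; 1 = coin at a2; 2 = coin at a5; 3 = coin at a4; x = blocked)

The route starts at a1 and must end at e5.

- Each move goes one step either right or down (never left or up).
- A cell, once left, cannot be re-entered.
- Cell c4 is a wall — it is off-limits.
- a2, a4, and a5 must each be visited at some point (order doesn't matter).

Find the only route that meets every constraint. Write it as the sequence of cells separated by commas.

Moves only go right or down, so the column and row indices never decrease.
Route from a1: down 4 to a5, right 4 to e5 — 8 moves in all.
Check: all required cells visited.

a1, a2, a3, a4, a5, b5, c5, d5, e5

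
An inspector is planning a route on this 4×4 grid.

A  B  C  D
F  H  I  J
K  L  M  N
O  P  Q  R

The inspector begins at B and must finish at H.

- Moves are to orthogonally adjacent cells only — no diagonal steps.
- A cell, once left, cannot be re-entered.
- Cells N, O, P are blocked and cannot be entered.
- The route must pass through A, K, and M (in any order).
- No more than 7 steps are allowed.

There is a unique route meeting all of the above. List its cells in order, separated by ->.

B -> A -> F -> K -> L -> M -> I -> H

The budget equals the shortest possible length, so every move has to be on a shortest route through the required cells.
Route from B: left to A, 2× down (reaching K), 2× right (reaching M), up to I, left to H — 7 moves in all.
Check: all required cells visited; 7 ≤ 7 moves.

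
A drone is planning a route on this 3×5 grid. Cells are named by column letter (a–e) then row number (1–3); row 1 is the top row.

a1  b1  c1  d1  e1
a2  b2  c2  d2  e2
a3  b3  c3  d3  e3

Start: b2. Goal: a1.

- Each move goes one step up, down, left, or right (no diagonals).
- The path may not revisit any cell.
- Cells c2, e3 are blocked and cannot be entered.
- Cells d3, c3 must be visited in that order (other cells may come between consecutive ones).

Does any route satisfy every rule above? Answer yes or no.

One route that works: b2 → b1 → c1 → d1 → d2 → d3 → c3 → b3 → a3 → a2 → a1.

yes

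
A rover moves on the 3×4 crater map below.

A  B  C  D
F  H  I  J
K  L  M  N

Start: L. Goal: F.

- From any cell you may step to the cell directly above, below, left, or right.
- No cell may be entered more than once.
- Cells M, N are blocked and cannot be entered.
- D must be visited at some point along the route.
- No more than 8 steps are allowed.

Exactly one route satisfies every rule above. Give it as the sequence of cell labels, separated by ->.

L -> H -> I -> J -> D -> C -> B -> A -> F

Any route must reach D and still end at F within 8 moves, so the order of the required stops is forced.
Route from L: up to H, 2× right (reaching J), up to D, 3× left (reaching A), down to F — 8 moves in all.
Check: all required cells visited; 8 ≤ 8 moves.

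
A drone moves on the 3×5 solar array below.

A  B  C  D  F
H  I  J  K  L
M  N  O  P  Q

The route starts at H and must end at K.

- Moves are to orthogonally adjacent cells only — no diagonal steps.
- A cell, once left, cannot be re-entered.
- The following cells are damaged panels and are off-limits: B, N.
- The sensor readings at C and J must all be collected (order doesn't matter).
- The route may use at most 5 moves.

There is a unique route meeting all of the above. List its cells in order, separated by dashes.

H - I - J - C - D - K

Any route must reach C and J and still end at K within 5 moves, so the order of the required stops is forced.
Route from H: 2× right (reaching J), up to C, right to D, down to K — 5 moves in all.
Check: all required cells visited; 5 ≤ 5 moves.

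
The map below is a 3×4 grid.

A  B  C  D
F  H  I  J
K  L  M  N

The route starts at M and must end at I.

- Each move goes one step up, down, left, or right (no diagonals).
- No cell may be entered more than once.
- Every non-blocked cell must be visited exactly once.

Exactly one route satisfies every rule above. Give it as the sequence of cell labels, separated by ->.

M -> N -> J -> D -> C -> B -> A -> F -> K -> L -> H -> I

Need to visit all 12 open cells exactly once, starting at M and ending at I.
Route from M: right to N, 2× up (reaching D), 3× left (reaching A), 2× down (reaching K), right to L, up to H, right to I — 11 moves in all.
Check: all 12 open cells covered.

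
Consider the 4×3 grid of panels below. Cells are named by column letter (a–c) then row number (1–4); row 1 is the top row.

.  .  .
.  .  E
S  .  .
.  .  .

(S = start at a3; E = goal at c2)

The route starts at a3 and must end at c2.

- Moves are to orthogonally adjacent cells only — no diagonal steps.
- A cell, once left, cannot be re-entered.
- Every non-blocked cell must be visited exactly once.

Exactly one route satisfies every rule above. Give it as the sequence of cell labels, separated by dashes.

a3 - a4 - b4 - c4 - c3 - b3 - b2 - a2 - a1 - b1 - c1 - c2

Need to visit all 12 open cells exactly once, starting at a3 and ending at c2.
Cell c1 has only two open neighbours (c2 and b1), so the path must pass straight through it: one of those is the cell it's entered from and the other is where it exits.
Route from a3: down to a4, 2× right (reaching c4), up to c3, left to b3, up to b2, left to a2, up to a1, 2× right (reaching c1), down to c2 — 11 moves in all.
Check: all 12 open cells covered.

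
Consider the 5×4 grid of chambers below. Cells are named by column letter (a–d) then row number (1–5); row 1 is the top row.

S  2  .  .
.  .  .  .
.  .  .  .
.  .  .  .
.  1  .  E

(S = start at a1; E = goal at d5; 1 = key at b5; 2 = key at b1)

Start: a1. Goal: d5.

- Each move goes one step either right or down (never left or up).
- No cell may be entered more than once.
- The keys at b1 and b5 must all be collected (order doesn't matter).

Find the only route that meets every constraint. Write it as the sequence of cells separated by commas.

a1, b1, b2, b3, b4, b5, c5, d5

Moves only go right or down, so the column and row indices never decrease.
Route from a1: right 1 to b1, down 4 to b5, right 2 to d5 — 7 moves in all.
Check: all required cells visited.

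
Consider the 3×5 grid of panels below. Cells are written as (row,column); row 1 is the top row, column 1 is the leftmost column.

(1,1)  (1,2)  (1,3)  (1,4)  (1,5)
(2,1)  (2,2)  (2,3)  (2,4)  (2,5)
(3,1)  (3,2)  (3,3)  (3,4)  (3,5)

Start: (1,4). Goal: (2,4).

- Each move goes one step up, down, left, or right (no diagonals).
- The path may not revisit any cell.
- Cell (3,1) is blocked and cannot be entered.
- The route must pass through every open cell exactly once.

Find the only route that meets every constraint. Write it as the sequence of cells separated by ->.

(1,4) -> (1,5) -> (2,5) -> (3,5) -> (3,4) -> (3,3) -> (3,2) -> (2,2) -> (2,1) -> (1,1) -> (1,2) -> (1,3) -> (2,3) -> (2,4)

Need to visit all 14 open cells exactly once, starting at (1,4) and ending at (2,4).
Cell (3,2) has only two open neighbours ((2,2) and (3,3)), so the path must pass straight through it: one of those is the cell it's entered from and the other is where it exits.
Route from (1,4): right to (1,5), 2× down (reaching (3,5)), 3× left (reaching (3,2)), up to (2,2), left to (2,1), up to (1,1), 2× right (reaching (1,3)), down to (2,3), right to (2,4) — 13 moves in all.
Check: all 14 open cells covered.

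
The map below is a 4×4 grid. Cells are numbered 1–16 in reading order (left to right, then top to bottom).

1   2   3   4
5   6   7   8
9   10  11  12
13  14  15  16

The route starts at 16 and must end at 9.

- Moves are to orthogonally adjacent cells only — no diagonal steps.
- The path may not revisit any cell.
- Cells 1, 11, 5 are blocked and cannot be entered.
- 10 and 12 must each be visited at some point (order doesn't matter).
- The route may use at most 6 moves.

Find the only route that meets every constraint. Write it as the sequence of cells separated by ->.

16 -> 12 -> 8 -> 7 -> 6 -> 10 -> 9

The budget equals the shortest possible length, so every move has to be on a shortest route through the required cells.
Route from 16: 2× up (reaching 8), 2× left (reaching 6), down to 10, left to 9 — 6 moves in all.
Check: all required cells visited; 6 ≤ 6 moves.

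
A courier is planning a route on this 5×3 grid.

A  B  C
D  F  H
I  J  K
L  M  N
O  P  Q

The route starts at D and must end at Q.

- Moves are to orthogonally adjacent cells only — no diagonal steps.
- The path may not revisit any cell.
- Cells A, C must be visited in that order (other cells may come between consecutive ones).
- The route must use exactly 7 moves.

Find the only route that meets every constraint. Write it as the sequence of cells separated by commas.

The waypoints must appear in the order A, C, with no cell reused.
Route from D: up to A, 2× right (reaching C), 4× down (reaching Q) — 7 moves in all.
Check: order respected (A at step 1, C at step 3); 7 moves as required.

D, A, B, C, H, K, N, Q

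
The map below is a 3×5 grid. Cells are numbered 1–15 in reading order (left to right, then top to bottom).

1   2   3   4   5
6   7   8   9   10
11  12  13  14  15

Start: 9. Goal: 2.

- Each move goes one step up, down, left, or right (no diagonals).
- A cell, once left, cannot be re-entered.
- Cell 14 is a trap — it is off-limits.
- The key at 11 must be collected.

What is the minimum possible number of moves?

Any route passes through 11 somewhere between 9 and 2. Summing Manhattan distances along the two legs (9 → 11 → 2) gives a lower bound of 4 + 3 = 7 moves.
A route of 7 moves achieves this: 9 → 8 → 13 → 12 → 11 → 6 → 1 → 2.
Since 7 matches the lower bound, it is optimal.

7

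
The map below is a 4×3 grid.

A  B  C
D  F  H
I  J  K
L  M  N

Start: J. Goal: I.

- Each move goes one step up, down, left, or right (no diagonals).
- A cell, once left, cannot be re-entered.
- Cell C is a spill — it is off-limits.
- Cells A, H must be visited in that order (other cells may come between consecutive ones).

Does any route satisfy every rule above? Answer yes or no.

Ignoring the required order, 2 revisit-free routes from J to I pass through all of A and H; the waypoint orders that occur are H → A (2) — never A → H.

no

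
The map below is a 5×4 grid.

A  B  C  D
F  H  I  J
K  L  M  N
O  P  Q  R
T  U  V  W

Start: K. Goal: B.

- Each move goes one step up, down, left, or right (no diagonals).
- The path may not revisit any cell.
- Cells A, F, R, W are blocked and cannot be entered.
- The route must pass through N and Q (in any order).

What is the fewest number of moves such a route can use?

9

Any route passes through N and Q in some order between K and B. Summing Manhattan distances along each leg and taking the cheapest ordering (K → N → Q → B) gives a lower bound of 3 + 2 + 4 = 9 moves.
A route of 9 moves achieves this: K → O → P → Q → M → N → J → D → C → B.
Since 9 matches the lower bound, it is optimal.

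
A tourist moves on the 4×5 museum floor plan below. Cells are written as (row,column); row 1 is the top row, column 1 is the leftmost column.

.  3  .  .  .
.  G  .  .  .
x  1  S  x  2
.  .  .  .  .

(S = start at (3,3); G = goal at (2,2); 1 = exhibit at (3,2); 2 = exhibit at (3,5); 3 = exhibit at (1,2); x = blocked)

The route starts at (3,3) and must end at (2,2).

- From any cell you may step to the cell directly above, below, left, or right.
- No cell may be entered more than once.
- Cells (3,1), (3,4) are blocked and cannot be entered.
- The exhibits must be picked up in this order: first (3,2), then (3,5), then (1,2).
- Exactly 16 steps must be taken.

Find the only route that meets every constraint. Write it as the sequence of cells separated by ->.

The waypoints must appear in the order (3,2), (3,5), (1,2), with no cell reused.
Route from (3,3): left 1 to (3,2), down 1 to (4,2), right 3 to (4,5), up 3 to (1,5), left 1 to (1,4), down 1 to (2,4), left 1 to (2,3), up 1 to (1,3), left 2 to (1,1), down 1 to (2,1), right 1 to (2,2) — 16 moves in all.
Check: order respected (1 at step 1, 2 at step 6, 3 at step 13); 16 moves as required.

(3,3) -> (3,2) -> (4,2) -> (4,3) -> (4,4) -> (4,5) -> (3,5) -> (2,5) -> (1,5) -> (1,4) -> (2,4) -> (2,3) -> (1,3) -> (1,2) -> (1,1) -> (2,1) -> (2,2)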